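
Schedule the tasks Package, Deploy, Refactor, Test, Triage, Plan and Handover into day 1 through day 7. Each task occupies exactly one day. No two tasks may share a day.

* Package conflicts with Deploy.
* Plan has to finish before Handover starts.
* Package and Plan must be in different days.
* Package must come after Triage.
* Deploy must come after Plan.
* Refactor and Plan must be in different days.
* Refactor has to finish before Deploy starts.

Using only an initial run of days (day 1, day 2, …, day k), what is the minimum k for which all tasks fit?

7 days

The precedence chain requires at least 2 distinct days.
With at most 1 per day and 7 tasks, at least 7 days are needed.
7 works (last occupied day: day 7): for example Plan in day 1, Refactor in day 2, Triage in day 4, Package in day 5, Deploy in day 3, Test in day 7, Handover in day 6.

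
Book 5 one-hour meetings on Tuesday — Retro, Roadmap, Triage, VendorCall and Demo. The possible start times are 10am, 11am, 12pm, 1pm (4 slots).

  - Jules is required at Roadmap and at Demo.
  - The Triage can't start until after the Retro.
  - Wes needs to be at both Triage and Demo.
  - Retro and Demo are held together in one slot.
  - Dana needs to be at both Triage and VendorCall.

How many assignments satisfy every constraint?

Splitting on Retro: it can be 10am (27), 11am (18), 12pm (9). Listing each branch's schedules as (Roadmap, Triage, VendorCall, Demo):
Retro=10am: (11am,11am,10am,10am) (11am,11am,12pm,10am) (11am,11am,1pm,10am) (11am,12pm,10am,10am) (11am,12pm,11am,10am) (11am,12pm,1pm,10am) (11am,1pm,10am,10am) (11am,1pm,11am,10am) (11am,1pm,12pm,10am) (12pm,11am,10am,10am) (12pm,11am,12pm,10am) (12pm,11am,1pm,10am) (12pm,12pm,10am,10am) (12pm,12pm,11am,10am) (12pm,12pm,1pm,10am) (12pm,1pm,10am,10am) (12pm,1pm,11am,10am) (12pm,1pm,12pm,10am) (1pm,11am,10am,10am) (1pm,11am,12pm,10am) (1pm,11am,1pm,10am) (1pm,12pm,10am,10am) (1pm,12pm,11am,10am) (1pm,12pm,1pm,10am) (1pm,1pm,10am,10am) (1pm,1pm,11am,10am) (1pm,1pm,12pm,10am) — 27.
Retro=11am: (10am,12pm,10am,11am) (10am,12pm,11am,11am) (10am,12pm,1pm,11am) (10am,1pm,10am,11am) (10am,1pm,11am,11am) (10am,1pm,12pm,11am) (12pm,12pm,10am,11am) (12pm,12pm,11am,11am) (12pm,12pm,1pm,11am) (12pm,1pm,10am,11am) (12pm,1pm,11am,11am) (12pm,1pm,12pm,11am) (1pm,12pm,10am,11am) (1pm,12pm,11am,11am) (1pm,12pm,1pm,11am) (1pm,1pm,10am,11am) (1pm,1pm,11am,11am) (1pm,1pm,12pm,11am) — 18.
Retro=12pm: (10am,1pm,10am,12pm) (10am,1pm,11am,12pm) (10am,1pm,12pm,12pm) (11am,1pm,10am,12pm) (11am,1pm,11am,12pm) (11am,1pm,12pm,12pm) (1pm,1pm,10am,12pm) (1pm,1pm,11am,12pm) (1pm,1pm,12pm,12pm) — 9.
Summing: 27 + 18 + 9 = 54.

54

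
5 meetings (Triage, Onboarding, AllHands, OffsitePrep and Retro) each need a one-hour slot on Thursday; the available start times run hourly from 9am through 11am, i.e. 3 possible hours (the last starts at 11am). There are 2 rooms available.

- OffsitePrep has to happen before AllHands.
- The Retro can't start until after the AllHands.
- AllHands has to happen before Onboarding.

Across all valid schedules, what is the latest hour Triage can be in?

Triage at 10am is achievable: OffsitePrep=9am, Retro=11am, AllHands=10am, Triage=10am, Onboarding=11am.
Nothing later works — the capacity limit rule out every hour after 10am.

10am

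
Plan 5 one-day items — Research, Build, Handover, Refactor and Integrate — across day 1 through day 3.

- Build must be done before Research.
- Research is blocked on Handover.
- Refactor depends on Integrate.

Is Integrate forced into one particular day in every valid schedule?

Integrate can be day 1 (e.g. Refactor=day 2, Integrate=day 1, Build=day 1, Handover=day 1, Research=day 2) or day 2 (e.g. Build -> day 1, Integrate -> day 2, Refactor -> day 3, Research -> day 2, Handover -> day 1).

No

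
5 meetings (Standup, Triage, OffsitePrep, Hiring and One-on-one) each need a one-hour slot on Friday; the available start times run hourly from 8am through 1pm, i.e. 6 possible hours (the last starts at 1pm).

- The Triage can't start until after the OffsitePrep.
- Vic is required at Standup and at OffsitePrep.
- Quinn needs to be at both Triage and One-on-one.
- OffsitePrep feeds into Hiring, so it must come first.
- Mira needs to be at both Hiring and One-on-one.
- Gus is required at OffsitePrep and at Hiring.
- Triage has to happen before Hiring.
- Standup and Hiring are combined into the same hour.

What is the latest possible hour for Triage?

Precedence pushes Triage to at least 9am; downstream work caps Triage at 12pm.
Triage at 12pm is achievable: Hiring=1pm; One-on-one=8am; Standup=1pm; Triage=12pm; OffsitePrep=8am.

12pm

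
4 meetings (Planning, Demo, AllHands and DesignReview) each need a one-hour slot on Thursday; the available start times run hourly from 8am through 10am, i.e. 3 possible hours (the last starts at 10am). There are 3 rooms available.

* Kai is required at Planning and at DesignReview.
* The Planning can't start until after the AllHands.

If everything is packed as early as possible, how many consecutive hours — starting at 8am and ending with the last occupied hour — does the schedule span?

The precedence chain requires at least 2 distinct hours.
With at most 3 per hour and 4 meetings, at least 2 hours are needed.
2 works (last occupied hour: 9am): for example Planning -> 9am; DesignReview -> 8am; Demo -> 8am; AllHands -> 8am.

2 hours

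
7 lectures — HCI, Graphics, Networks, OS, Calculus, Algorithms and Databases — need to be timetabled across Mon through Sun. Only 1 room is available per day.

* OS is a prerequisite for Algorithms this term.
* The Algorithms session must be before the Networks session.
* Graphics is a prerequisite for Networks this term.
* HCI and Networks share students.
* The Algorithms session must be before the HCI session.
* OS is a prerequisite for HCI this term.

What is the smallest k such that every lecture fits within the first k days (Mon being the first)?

7

The precedence chain requires at least 3 distinct days.
With at most 1 per day and 7 lectures, at least 7 days are needed.
7 works (last occupied day: Sun): for example Networks -> Fri, Algorithms -> Tue, Graphics -> Thu, Calculus -> Sat, HCI -> Wed, OS -> Mon, Databases -> Sun.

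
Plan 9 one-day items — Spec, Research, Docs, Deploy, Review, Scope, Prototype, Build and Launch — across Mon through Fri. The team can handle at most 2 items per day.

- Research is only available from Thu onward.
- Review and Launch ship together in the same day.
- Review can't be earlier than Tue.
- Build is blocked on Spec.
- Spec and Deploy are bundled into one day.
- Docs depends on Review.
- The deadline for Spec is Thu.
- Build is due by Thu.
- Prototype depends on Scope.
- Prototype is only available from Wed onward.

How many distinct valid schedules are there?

Splitting on Spec: it can be Mon (30), Tue (4), Wed (3). Listing each branch's schedules as (Research, Docs, Deploy, Review, Scope, Prototype, Build, Launch):
Spec=Mon: (Thu,Wed,Mon,Tue,Wed,Fri,Thu,Tue) (Thu,Wed,Mon,Tue,Thu,Fri,Wed,Tue) (Thu,Thu,Mon,Tue,Wed,Fri,Wed,Tue) (Thu,Thu,Mon,Wed,Tue,Fri,Tue,Wed) (Thu,Fri,Mon,Tue,Wed,Thu,Wed,Tue) (Thu,Fri,Mon,Tue,Wed,Fri,Wed,Tue) (Thu,Fri,Mon,Tue,Wed,Fri,Thu,Tue) (Thu,Fri,Mon,Tue,Thu,Fri,Wed,Tue) (Thu,Fri,Mon,Wed,Tue,Thu,Tue,Wed) (Thu,Fri,Mon,Wed,Tue,Fri,Tue,Wed) (Thu,Fri,Mon,Wed,Tue,Fri,Thu,Wed) (Thu,Fri,Mon,Wed,Thu,Fri,Tue,Wed) (Fri,Wed,Mon,Tue,Wed,Thu,Thu,Tue) (Fri,Wed,Mon,Tue,Wed,Fri,Thu,Tue) (Fri,Wed,Mon,Tue,Thu,Fri,Wed,Tue) (Fri,Wed,Mon,Tue,Thu,Fri,Thu,Tue) (Fri,Thu,Mon,Tue,Wed,Thu,Wed,Tue) (Fri,Thu,Mon,Tue,Wed,Fri,Wed,Tue) (Fri,Thu,Mon,Tue,Wed,Fri,Thu,Tue) (Fri,Thu,Mon,Tue,Thu,Fri,Wed,Tue) (Fri,Thu,Mon,Wed,Tue,Thu,Tue,Wed) (Fri,Thu,Mon,Wed,Tue,Fri,Tue,Wed) (Fri,Thu,Mon,Wed,Tue,Fri,Thu,Wed) (Fri,Thu,Mon,Wed,Thu,Fri,Tue,Wed) (Fri,Fri,Mon,Tue,Wed,Thu,Wed,Tue) (Fri,Fri,Mon,Tue,Wed,Thu,Thu,Tue) (Fri,Fri,Mon,Wed,Tue,Thu,Tue,Wed) (Fri,Fri,Mon,Wed,Tue,Thu,Thu,Wed) (Fri,Fri,Mon,Thu,Tue,Wed,Tue,Thu) (Fri,Fri,Mon,Thu,Tue,Wed,Wed,Thu) — 30.
Spec=Tue: (Thu,Fri,Tue,Wed,Mon,Fri,Thu,Wed) (Fri,Thu,Tue,Wed,Mon,Fri,Thu,Wed) (Fri,Fri,Tue,Wed,Mon,Thu,Thu,Wed) (Fri,Fri,Tue,Thu,Mon,Wed,Wed,Thu) — 4.
Spec=Wed: (Thu,Fri,Wed,Tue,Mon,Fri,Thu,Tue) (Fri,Thu,Wed,Tue,Mon,Fri,Thu,Tue) (Fri,Fri,Wed,Tue,Mon,Thu,Thu,Tue) — 3.
Summing: 30 + 4 + 3 = 37.

37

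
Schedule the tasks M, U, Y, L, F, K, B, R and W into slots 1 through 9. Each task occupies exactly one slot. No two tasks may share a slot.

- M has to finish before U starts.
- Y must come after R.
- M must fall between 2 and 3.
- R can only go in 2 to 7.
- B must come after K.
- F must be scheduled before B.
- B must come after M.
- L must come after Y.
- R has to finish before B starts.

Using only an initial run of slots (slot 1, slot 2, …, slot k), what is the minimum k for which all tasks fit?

9

The precedence chain requires at least 3 distinct slots.
With at most 1 per slot and 9 tasks, at least 9 slots are needed.
Propagating the time windows through the other constraints, L can't land before 4, so the schedule must run through at least slot 4.
9 works (last occupied slot: 9): for example R -> 3; M -> 2; F -> 1; U -> 7; Y -> 6; K -> 4; B -> 5; L -> 8; W -> 9.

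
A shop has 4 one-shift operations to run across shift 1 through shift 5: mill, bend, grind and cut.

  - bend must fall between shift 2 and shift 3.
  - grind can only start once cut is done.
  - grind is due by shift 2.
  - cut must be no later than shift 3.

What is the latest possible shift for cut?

Cut's own window allows nothing later than shift 3; downstream work caps cut at shift 1.
cut at shift 1 is achievable: grind in shift 2; bend in shift 2; cut in shift 1; mill in shift 1.

shift 1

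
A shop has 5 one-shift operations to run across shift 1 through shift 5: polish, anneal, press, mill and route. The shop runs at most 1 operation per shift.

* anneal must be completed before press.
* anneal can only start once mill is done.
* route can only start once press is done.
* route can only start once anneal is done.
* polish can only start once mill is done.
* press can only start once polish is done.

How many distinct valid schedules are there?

2

Enumerating: press -> shift 4, anneal -> shift 2, route -> shift 5, mill -> shift 1, polish -> shift 3 | anneal -> shift 3, mill -> shift 1, polish -> shift 2, press -> shift 4, route -> shift 5.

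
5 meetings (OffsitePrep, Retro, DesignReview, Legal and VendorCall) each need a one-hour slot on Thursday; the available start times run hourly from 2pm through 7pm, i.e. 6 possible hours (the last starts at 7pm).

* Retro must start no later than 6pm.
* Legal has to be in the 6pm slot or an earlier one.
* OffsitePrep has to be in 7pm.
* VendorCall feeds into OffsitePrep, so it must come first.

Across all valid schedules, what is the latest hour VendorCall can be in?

6pm

Downstream work caps VendorCall at 6pm.
VendorCall at 6pm is achievable: VendorCall=6pm; DesignReview=2pm; Legal=2pm; Retro=2pm; OffsitePrep=7pm.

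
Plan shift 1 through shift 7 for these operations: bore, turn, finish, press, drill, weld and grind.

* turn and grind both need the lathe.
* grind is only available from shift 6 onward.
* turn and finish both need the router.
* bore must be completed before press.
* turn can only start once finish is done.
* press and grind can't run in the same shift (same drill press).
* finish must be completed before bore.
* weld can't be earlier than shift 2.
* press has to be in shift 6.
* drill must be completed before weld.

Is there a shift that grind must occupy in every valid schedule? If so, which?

shift 7

grind's window is shift 6–shift 7.
press is fixed at shift 6, and grind can't share a shift with press.
So grind must be shift 7.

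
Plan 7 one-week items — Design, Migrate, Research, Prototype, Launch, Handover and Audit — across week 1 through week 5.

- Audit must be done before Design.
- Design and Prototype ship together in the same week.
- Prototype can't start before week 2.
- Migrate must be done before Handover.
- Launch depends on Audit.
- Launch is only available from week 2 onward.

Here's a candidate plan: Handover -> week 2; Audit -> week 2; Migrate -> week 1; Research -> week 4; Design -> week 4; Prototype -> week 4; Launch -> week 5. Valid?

Yes, all constraints hold

Prototype can't start before week 2 — holds.
Design and Prototype ship together in the same week — holds.
Audit must be done before Design — holds.
Launch depends on Audit — holds.
Launch is only available from week 2 onward — holds.
Migrate must be done before Handover — holds.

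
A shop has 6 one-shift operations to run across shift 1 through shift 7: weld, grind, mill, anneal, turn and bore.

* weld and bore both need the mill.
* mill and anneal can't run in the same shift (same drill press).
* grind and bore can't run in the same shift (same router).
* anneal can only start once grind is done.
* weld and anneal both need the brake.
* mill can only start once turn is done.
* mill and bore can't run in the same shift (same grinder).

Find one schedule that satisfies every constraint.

bore=shift 3, turn=shift 1, anneal=shift 3, grind=shift 1, weld=shift 1, mill=shift 2

Checking: turn(shift 1) before mill(shift 2); grind(shift 1) before anneal(shift 3); mill(shift 2) != bore(shift 3); weld(shift 1) != bore(shift 3); weld(shift 1) != anneal(shift 3); mill(shift 2) != anneal(shift 3); grind(shift 1) != bore(shift 3).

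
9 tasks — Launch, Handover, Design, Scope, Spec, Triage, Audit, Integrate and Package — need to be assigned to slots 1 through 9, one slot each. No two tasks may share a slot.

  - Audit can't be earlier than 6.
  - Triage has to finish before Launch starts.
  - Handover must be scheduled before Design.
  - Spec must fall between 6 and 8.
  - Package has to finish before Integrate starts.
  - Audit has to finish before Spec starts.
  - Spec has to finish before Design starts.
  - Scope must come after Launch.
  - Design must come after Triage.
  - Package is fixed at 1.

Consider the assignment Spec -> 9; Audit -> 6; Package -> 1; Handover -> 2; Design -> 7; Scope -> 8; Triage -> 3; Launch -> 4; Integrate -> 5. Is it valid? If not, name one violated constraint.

Invalid. Spec has to finish before Design starts.

Package has to finish before Integrate starts — holds.
Triage has to finish before Launch starts — holds.
Audit has to finish before Spec starts — holds.
Spec must fall between 6 and 8 — violated.
Design must come after Triage — holds.
Package is fixed at 1 — holds.
No two tasks may share a slot — holds.
Handover must be scheduled before Design — holds.
Audit can't be earlier than 6 — holds.
Spec has to finish before Design starts — violated.
Scope must come after Launch — holds.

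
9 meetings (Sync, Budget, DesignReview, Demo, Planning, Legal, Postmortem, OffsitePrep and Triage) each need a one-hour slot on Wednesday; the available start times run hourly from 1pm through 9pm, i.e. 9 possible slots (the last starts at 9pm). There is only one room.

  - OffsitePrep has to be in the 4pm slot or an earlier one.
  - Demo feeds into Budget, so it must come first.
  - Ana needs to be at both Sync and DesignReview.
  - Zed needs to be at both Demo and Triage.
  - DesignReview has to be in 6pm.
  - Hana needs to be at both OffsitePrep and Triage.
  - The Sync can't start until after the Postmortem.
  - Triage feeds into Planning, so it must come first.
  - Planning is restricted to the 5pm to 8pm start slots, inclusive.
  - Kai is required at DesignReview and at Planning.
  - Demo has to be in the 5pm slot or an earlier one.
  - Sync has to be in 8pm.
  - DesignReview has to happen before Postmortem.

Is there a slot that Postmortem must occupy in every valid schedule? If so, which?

DesignReview is fixed at 6pm and must come before Postmortem, so Postmortem is at least 7pm.
Sync is fixed at 8pm and must come after Postmortem, so Postmortem is at most 7pm.
So Postmortem must be 7pm.

7pm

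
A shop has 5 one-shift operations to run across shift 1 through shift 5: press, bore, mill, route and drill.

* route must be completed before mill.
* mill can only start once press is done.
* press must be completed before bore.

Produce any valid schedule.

mill -> shift 2; route -> shift 1; bore -> shift 2; drill -> shift 1; press -> shift 1

Checking: press(shift 1) before mill(shift 2); route(shift 1) before mill(shift 2); press(shift 1) before bore(shift 2).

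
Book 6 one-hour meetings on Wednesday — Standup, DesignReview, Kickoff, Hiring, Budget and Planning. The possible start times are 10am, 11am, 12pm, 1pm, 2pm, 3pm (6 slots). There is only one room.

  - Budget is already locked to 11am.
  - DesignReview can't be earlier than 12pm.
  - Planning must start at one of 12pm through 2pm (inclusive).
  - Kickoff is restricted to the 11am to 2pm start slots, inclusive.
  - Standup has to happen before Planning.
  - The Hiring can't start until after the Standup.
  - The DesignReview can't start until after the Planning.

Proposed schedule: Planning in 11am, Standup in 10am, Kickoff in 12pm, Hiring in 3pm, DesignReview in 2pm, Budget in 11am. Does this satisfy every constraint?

Kickoff is restricted to the 11am to 2pm start slots, inclusive — holds.
DesignReview can't be earlier than 12pm — holds.
Planning must start at one of 12pm through 2pm (inclusive) — violated.
Budget is already locked to 11am — holds.
The Hiring can't start until after the Standup — holds.
The DesignReview can't start until after the Planning — holds.
There is only one room — violated.
Standup has to happen before Planning — holds.

Invalid. Planning must start at one of 12pm through 2pm (inclusive).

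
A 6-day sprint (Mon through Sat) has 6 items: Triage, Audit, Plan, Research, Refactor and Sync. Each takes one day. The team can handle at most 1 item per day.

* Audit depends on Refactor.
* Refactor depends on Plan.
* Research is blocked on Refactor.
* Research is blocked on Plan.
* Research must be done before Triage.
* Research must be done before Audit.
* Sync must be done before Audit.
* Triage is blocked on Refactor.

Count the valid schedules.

9

Splitting on Triage: it can be Thu (1), Fri (4), Sat (4). Listing each branch's schedules as (Audit, Plan, Research, Refactor, Sync):
Triage=Thu: (Sat,Mon,Wed,Tue,Fri) — 1.
Triage=Fri: (Sat,Mon,Wed,Tue,Thu) (Sat,Mon,Thu,Tue,Wed) (Sat,Mon,Thu,Wed,Tue) (Sat,Tue,Thu,Wed,Mon) — 4.
Triage=Sat: (Fri,Mon,Wed,Tue,Thu) (Fri,Mon,Thu,Tue,Wed) (Fri,Mon,Thu,Wed,Tue) (Fri,Tue,Thu,Wed,Mon) — 4.
Summing: 1 + 4 + 4 = 9.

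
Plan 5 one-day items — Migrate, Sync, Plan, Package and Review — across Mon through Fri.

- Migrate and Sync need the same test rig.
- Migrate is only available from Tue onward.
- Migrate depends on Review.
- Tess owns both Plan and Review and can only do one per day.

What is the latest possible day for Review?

Downstream work caps Review at Thu.
Review at Thu is achievable: Review -> Thu, Package -> Mon, Plan -> Mon, Migrate -> Fri, Sync -> Mon.

Thu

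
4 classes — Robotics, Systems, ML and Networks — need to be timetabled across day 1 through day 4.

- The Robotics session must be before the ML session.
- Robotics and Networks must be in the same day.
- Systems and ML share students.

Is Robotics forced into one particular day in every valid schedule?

Robotics can be day 1 (e.g. Robotics=day 1; ML=day 2; Networks=day 1; Systems=day 1) or day 2 (e.g. Networks -> day 2, Robotics -> day 2, ML -> day 3, Systems -> day 1).

No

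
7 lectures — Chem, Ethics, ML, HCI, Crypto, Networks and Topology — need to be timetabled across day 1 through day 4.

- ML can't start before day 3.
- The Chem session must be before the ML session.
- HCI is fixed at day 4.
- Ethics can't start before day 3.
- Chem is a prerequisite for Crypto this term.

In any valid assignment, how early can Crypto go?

Precedence pushes Crypto to at least day 2.
Crypto at day 2 is achievable: HCI in day 4; Ethics in day 3; Networks in day 1; Crypto in day 2; Topology in day 1; Chem in day 1; ML in day 3.

day 2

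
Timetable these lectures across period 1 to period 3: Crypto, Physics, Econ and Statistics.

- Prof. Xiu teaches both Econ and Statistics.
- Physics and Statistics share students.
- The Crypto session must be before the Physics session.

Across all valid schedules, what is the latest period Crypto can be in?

period 2

Downstream work caps Crypto at period 2.
Crypto at period 2 is achievable: Econ=period 1, Physics=period 3, Statistics=period 2, Crypto=period 2.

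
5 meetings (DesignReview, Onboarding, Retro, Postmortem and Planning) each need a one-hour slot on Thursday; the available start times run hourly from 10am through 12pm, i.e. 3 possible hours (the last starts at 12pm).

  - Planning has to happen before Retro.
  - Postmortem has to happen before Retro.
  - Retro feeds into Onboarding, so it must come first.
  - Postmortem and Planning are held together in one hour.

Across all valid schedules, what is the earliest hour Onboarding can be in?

12pm

Precedence pushes Onboarding to at least 12pm.
Onboarding at 12pm is achievable: Retro -> 11am; DesignReview -> 10am; Onboarding -> 12pm; Postmortem -> 10am; Planning -> 10am.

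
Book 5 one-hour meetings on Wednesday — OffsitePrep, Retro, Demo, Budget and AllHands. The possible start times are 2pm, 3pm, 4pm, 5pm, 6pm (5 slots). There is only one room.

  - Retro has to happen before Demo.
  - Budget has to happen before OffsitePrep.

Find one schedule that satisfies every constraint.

OffsitePrep=3pm, Demo=5pm, Retro=4pm, Budget=2pm, AllHands=6pm

Checking: Retro(4pm) before Demo(5pm); Budget(2pm) before OffsitePrep(3pm); max 1 per slot (cap 1).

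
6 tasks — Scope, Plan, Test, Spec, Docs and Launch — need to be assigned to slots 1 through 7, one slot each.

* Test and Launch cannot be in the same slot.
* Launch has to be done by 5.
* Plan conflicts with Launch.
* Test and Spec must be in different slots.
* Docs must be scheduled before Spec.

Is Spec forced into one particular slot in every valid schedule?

No

Spec can be 2 (e.g. Plan in 2; Launch in 1; Scope in 1; Docs in 1; Test in 3; Spec in 2) or 3 (e.g. Spec=3; Launch=1; Plan=2; Test=2; Scope=1; Docs=1).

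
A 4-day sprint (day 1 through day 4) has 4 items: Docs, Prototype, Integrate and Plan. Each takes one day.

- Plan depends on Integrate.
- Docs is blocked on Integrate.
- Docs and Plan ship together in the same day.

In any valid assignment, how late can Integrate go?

Downstream work caps Integrate at day 3.
Integrate at day 3 is achievable: Plan in day 4; Docs in day 4; Prototype in day 1; Integrate in day 3.

day 3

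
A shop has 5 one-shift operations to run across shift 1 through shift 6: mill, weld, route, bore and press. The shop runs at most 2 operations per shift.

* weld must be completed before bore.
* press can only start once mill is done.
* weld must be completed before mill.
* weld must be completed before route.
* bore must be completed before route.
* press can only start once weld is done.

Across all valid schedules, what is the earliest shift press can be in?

Precedence pushes press to at least shift 3.
press at shift 3 is achievable: bore -> shift 2, mill -> shift 2, press -> shift 3, weld -> shift 1, route -> shift 3.

shift 3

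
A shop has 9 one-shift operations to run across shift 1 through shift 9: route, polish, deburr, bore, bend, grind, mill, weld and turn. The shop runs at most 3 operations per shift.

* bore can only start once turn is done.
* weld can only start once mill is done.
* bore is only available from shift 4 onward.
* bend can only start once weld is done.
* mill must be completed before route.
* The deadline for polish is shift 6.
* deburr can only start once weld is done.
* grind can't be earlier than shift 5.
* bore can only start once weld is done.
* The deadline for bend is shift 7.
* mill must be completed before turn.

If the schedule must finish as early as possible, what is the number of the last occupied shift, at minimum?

The precedence chain requires at least 3 distinct shifts.
With at most 3 per shift and 9 operations, at least 3 shifts are needed.
grind can't be placed before shift 5, so the schedule must run through at least shift 5.
5 works (last occupied shift: shift 5): for example deburr -> shift 3; grind -> shift 5; bend -> shift 3; polish -> shift 1; turn -> shift 2; weld -> shift 2; route -> shift 2; mill -> shift 1; bore -> shift 4.

5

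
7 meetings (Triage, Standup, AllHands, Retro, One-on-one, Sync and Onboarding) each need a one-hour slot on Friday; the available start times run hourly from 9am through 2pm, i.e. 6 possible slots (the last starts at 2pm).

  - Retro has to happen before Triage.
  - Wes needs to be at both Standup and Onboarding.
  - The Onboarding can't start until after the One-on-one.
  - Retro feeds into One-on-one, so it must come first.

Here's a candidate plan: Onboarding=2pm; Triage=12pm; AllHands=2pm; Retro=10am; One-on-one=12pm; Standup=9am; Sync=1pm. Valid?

Retro feeds into One-on-one, so it must come first — holds.
The Onboarding can't start until after the One-on-one — holds.
Wes needs to be at both Standup and Onboarding — holds.
Retro has to happen before Triage — holds.

Valid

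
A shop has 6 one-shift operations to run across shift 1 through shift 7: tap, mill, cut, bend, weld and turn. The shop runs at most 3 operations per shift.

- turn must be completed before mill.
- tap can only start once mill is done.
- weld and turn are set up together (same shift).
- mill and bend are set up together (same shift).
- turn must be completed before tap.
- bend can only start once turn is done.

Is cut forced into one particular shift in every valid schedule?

cut can be shift 1 (e.g. tap in shift 3, turn in shift 1, cut in shift 1, weld in shift 1, bend in shift 2, mill in shift 2) or shift 2 (e.g. cut in shift 2, mill in shift 2, tap in shift 3, bend in shift 2, weld in shift 1, turn in shift 1).

No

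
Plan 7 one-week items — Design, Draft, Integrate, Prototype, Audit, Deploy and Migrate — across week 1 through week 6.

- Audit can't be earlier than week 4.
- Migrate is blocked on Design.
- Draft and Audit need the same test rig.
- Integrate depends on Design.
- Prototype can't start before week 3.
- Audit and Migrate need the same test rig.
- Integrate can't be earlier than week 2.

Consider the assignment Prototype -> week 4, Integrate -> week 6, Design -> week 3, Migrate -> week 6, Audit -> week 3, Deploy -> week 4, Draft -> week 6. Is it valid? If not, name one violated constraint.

Invalid. Audit can't be earlier than week 4.

Audit can't be earlier than week 4 — violated.
Audit and Migrate need the same test rig — holds.
Integrate can't be earlier than week 2 — holds.
Integrate depends on Design — holds.
Prototype can't start before week 3 — holds.
Draft and Audit need the same test rig — holds.
Migrate is blocked on Design — holds.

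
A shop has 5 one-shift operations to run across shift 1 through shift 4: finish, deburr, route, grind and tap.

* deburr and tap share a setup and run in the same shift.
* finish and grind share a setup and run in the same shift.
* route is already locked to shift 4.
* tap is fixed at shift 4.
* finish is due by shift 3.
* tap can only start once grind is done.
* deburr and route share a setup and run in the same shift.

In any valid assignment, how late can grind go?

shift 3

Downstream work caps grind at shift 3.
grind at shift 3 is achievable: route -> shift 4; grind -> shift 3; deburr -> shift 4; finish -> shift 3; tap -> shift 4.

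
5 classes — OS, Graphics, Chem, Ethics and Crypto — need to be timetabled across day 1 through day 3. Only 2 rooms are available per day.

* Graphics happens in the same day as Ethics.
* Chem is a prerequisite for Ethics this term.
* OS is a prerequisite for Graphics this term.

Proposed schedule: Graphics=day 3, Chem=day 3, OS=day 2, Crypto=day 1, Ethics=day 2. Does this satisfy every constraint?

No — it violates: Chem is a prerequisite for Ethics this term

Only 2 rooms are available per day — holds.
Chem is a prerequisite for Ethics this term — violated.
OS is a prerequisite for Graphics this term — holds.
Graphics happens in the same day as Ethics — violated.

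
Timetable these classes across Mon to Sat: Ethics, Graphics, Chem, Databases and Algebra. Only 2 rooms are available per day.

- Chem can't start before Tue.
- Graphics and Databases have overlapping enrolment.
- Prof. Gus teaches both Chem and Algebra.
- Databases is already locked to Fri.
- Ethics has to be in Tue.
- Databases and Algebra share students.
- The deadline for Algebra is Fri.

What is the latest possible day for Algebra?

Algebra's own window allows nothing later than Fri.
Algebra at Thu is achievable: Chem -> Tue; Graphics -> Mon; Databases -> Fri; Algebra -> Thu; Ethics -> Tue.
Nothing later works — the conflict and capacity constraints rule out every day after Thu.

Thu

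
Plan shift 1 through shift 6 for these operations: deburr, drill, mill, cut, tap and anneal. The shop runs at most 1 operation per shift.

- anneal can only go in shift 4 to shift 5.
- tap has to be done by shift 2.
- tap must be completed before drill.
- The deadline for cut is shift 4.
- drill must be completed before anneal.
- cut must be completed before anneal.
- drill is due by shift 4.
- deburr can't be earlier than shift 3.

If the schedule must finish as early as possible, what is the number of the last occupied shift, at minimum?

shift 6

The precedence chain requires at least 3 distinct shifts.
With at most 1 per shift and 6 operations, at least 6 shifts are needed.
anneal can't be placed before shift 4, so the schedule must run through at least shift 4.
6 works (last occupied shift: shift 6): for example drill -> shift 2, mill -> shift 6, cut -> shift 3, deburr -> shift 5, tap -> shift 1, anneal -> shift 4.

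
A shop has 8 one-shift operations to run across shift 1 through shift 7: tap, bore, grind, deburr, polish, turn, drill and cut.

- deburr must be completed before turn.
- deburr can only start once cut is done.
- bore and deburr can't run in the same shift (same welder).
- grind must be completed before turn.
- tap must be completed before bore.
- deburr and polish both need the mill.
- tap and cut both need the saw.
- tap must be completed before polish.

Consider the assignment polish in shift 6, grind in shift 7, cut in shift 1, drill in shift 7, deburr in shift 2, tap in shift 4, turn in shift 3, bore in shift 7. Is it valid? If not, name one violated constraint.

tap must be completed before polish — holds.
tap and cut both need the saw — holds.
bore and deburr can't run in the same shift (same welder) — holds.
deburr and polish both need the mill — holds.
grind must be completed before turn — violated.
deburr can only start once cut is done — holds.
tap must be completed before bore — holds.
deburr must be completed before turn — holds.

No — it violates: grind must be completed before turn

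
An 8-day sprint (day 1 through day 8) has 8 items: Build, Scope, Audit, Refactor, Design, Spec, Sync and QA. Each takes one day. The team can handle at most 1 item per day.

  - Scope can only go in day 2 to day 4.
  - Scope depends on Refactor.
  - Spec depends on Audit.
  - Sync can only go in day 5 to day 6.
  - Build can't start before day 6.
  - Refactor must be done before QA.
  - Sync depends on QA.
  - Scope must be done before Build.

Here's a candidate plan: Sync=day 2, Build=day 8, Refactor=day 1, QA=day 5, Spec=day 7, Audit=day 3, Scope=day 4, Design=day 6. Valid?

Scope must be done before Build — holds.
Refactor must be done before QA — holds.
The team can handle at most 1 item per day — holds.
Sync depends on QA — violated.
Sync can only go in day 5 to day 6 — violated.
Spec depends on Audit — holds.
Scope can only go in day 2 to day 4 — holds.
Build can't start before day 6 — holds.
Scope depends on Refactor — holds.

Invalid. Sync depends on QA.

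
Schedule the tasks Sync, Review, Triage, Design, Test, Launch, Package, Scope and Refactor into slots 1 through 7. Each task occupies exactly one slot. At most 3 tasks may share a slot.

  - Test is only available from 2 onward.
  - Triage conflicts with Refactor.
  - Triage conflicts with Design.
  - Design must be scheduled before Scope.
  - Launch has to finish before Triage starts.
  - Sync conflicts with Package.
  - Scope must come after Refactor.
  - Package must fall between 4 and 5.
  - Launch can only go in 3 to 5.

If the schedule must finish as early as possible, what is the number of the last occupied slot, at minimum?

slot 4

The precedence chain requires at least 2 distinct slots.
With at most 3 per slot and 9 tasks, at least 3 slots are needed.
Package can't be placed before 4, so the schedule must run through at least slot 4.
4 works (last occupied slot: 4): for example Scope in 2; Test in 2; Launch in 3; Sync in 1; Package in 4; Triage in 4; Design in 1; Refactor in 1; Review in 2.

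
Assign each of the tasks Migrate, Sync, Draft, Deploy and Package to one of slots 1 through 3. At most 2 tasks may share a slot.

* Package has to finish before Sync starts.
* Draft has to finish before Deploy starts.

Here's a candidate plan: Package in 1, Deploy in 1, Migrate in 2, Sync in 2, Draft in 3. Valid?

Invalid. Draft has to finish before Deploy starts.

Package has to finish before Sync starts — holds.
Draft has to finish before Deploy starts — violated.
At most 2 tasks may share a slot — holds.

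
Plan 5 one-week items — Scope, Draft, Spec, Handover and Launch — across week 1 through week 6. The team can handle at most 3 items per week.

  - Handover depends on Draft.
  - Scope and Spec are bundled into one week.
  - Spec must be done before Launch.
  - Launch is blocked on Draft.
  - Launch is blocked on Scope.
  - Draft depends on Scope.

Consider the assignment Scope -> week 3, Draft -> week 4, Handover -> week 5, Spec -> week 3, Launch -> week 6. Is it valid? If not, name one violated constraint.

Yes

Launch is blocked on Draft — holds.
Handover depends on Draft — holds.
Spec must be done before Launch — holds.
Scope and Spec are bundled into one week — holds.
The team can handle at most 3 items per week — holds.
Launch is blocked on Scope — holds.
Draft depends on Scope — holds.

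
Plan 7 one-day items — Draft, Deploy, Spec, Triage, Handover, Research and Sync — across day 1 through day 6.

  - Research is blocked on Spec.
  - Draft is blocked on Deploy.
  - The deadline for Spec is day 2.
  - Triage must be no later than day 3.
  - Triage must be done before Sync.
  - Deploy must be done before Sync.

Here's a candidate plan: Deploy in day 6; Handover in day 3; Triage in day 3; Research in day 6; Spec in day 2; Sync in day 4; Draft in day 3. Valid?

Research is blocked on Spec — holds.
Deploy must be done before Sync — violated.
Draft is blocked on Deploy — violated.
Triage must be no later than day 3 — holds.
Triage must be done before Sync — holds.
The deadline for Spec is day 2 — holds.

No — it violates: Draft is blocked on Deploy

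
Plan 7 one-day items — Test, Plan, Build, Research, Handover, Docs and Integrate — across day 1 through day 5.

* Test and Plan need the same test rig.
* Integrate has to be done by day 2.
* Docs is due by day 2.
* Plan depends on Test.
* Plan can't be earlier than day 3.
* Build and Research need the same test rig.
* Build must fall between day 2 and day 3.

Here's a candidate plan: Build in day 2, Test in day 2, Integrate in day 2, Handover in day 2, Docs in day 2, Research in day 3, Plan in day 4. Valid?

Yes, all constraints hold

Test and Plan need the same test rig — holds.
Build must fall between day 2 and day 3 — holds.
Plan can't be earlier than day 3 — holds.
Plan depends on Test — holds.
Build and Research need the same test rig — holds.
Docs is due by day 2 — holds.
Integrate has to be done by day 2 — holds.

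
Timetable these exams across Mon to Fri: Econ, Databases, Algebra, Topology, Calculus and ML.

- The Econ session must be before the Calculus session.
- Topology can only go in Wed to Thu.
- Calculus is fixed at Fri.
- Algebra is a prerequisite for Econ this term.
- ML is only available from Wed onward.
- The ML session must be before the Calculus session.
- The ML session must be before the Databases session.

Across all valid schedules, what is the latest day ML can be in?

Thu

ML is available from Wed; downstream work caps ML at Thu.
ML at Thu is achievable: Topology=Wed, Algebra=Mon, Econ=Tue, ML=Thu, Calculus=Fri, Databases=Fri.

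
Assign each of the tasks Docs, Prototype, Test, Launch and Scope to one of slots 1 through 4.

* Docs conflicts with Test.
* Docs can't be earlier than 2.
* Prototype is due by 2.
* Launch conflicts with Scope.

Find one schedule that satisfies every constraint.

Prototype=1, Scope=2, Launch=1, Docs=2, Test=1

Checking: Docs(2) != Test(1); Launch(1) != Scope(2); Prototype=1 in [1,2]; Docs=2 in [2,4].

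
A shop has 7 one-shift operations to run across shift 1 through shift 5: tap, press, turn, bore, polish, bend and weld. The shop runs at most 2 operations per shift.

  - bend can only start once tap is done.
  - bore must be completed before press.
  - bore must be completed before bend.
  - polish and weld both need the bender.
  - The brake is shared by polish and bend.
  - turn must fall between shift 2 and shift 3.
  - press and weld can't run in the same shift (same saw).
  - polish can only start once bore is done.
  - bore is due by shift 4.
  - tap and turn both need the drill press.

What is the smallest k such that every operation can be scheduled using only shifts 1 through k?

The precedence chain requires at least 2 distinct shifts.
With at most 2 per shift and 7 operations, at least 4 shifts are needed.
4 works (last occupied shift: shift 4): for example tap in shift 1; turn in shift 2; press in shift 3; polish in shift 3; weld in shift 4; bend in shift 2; bore in shift 1.

4 shifts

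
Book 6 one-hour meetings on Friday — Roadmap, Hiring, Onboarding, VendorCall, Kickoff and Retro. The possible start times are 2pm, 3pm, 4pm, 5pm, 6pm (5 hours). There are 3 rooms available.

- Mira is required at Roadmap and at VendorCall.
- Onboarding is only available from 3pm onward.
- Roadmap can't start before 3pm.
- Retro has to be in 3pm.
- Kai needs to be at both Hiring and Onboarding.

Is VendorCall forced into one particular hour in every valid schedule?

VendorCall can be 2pm (e.g. Onboarding -> 3pm, Roadmap -> 3pm, Kickoff -> 2pm, Hiring -> 2pm, VendorCall -> 2pm, Retro -> 3pm) or 3pm (e.g. Retro=3pm; Kickoff=2pm; Roadmap=4pm; Hiring=2pm; VendorCall=3pm; Onboarding=3pm).

No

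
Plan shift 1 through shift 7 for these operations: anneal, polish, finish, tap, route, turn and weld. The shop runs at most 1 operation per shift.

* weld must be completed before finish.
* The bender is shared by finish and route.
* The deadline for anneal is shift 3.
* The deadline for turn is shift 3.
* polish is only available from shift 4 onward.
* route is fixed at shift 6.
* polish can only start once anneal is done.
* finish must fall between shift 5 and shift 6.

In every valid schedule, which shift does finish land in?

shift 5

finish's window is shift 5–shift 6.
route is fixed at shift 6, and finish can't share a shift with route.
So finish must be shift 5.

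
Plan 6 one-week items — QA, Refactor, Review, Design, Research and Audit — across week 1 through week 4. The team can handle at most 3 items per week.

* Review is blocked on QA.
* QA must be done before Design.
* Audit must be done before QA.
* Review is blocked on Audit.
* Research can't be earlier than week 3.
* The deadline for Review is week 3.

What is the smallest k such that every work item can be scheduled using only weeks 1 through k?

The precedence chain requires at least 3 distinct weeks.
With at most 3 per week and 6 work items, at least 2 weeks are needed.
3 works (last occupied week: week 3): for example Refactor in week 1; Review in week 3; Audit in week 1; Design in week 3; Research in week 3; QA in week 2.

3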